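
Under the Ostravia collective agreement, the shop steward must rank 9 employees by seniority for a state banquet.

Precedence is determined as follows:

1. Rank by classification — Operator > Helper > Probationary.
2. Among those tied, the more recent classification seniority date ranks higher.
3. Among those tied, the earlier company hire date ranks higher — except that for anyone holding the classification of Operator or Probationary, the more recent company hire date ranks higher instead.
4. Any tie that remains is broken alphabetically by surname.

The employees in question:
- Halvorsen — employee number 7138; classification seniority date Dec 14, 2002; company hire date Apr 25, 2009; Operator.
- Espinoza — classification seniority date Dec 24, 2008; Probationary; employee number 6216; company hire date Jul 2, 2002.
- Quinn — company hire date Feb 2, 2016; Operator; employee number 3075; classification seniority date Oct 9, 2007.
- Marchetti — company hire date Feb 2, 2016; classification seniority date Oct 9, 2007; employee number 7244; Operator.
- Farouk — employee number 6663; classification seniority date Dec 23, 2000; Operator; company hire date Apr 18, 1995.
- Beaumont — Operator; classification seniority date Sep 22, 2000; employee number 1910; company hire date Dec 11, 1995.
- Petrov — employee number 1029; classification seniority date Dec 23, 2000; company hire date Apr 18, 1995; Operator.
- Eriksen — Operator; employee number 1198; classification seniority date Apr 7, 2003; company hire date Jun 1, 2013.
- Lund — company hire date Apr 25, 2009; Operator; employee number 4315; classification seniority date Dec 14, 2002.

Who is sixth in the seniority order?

By classification: Marchetti, Quinn, Eriksen, Halvorsen, Lund, Farouk, Petrov and Beaumont (Operator); then Espinoza (Probationary).
Among Marchetti, Quinn, Eriksen, Halvorsen, Lund, Farouk, Petrov and Beaumont, by classification seniority date (later first): Marchetti and Quinn (Oct 9, 2007) before Eriksen (Apr 7, 2003) before Halvorsen and Lund (Dec 14, 2002) before Farouk and Petrov (Dec 23, 2000) before Beaumont (Sep 22, 2000).
Marchetti and Quinn both have company hire date Feb 2, 2016, so the next rule applies.
Among Marchetti and Quinn, alphabetically by surname: Marchetti before Quinn.
Halvorsen and Lund both have company hire date Apr 25, 2009, so the next rule applies.
Among Halvorsen and Lund, alphabetically by surname: Halvorsen before Lund.
Farouk and Petrov both have company hire date Apr 18, 1995, so the next rule applies.
Among Farouk and Petrov, alphabetically by surname: Farouk before Petrov.
Order: Marchetti, Quinn, Eriksen, Halvorsen, Lund, Farouk, Petrov, Beaumont, Espinoza.

Farouk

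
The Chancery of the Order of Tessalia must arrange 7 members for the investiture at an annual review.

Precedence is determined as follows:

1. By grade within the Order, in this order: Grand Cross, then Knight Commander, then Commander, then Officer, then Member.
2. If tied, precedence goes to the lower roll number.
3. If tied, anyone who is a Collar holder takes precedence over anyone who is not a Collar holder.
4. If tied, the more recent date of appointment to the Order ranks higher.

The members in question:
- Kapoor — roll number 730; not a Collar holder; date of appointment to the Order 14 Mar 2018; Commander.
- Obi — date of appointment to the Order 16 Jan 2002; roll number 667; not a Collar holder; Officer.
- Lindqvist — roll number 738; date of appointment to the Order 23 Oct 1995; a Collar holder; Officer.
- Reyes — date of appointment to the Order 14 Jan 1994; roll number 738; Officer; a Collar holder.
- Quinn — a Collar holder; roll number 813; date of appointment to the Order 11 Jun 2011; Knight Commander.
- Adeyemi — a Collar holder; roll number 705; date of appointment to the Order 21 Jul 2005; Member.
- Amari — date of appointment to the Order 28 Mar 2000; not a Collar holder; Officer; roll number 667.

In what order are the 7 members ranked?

Quinn, Kapoor, Obi, Amari, Lindqvist, Reyes, Adeyemi

By grade within the Order: Quinn (Knight Commander); then Kapoor (Commander); then Obi, Amari, Lindqvist and Reyes (Officer); then Adeyemi (Member).
Among Obi, Amari, Lindqvist and Reyes, by roll number (lower first): Obi and Amari (667) before Lindqvist and Reyes (738).
Obi and Amari are each not a Collar holder, so the next rule applies.
Among Obi and Amari, by date of appointment to the Order (later first): Obi (16 Jan 2002) before Amari (28 Mar 2000).
Lindqvist and Reyes are each a Collar holder, so the next rule applies.
Among Lindqvist and Reyes, by date of appointment to the Order (later first): Lindqvist (23 Oct 1995) before Reyes (14 Jan 1994).
Full order: Quinn, Kapoor, Obi, Amari, Lindqvist, Reyes, Adeyemi.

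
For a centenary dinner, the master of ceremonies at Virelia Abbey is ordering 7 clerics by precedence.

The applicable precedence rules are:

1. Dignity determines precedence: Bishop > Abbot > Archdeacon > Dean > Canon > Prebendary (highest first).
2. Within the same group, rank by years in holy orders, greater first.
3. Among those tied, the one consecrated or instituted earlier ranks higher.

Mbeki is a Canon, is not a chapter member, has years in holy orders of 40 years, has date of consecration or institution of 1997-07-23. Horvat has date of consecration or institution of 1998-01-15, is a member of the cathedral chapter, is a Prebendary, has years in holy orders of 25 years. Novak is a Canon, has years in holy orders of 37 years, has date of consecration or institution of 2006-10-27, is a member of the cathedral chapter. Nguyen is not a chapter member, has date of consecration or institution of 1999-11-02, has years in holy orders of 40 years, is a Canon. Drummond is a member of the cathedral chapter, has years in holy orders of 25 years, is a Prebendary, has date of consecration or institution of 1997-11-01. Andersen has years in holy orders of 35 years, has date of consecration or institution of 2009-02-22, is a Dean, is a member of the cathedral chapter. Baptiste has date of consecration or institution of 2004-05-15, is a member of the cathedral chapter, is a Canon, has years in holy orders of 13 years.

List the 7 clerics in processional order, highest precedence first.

By dignity: Andersen (Dean); then Mbeki, Nguyen, Novak and Baptiste (Canon); then Drummond and Horvat (Prebendary).
Among Mbeki, Nguyen, Novak and Baptiste, by years in holy orders (higher first): Mbeki and Nguyen (40 years) before Novak (37 years) before Baptiste (13 years).
Among Mbeki and Nguyen, by date of consecration or institution (earlier first): Mbeki (1997-07-23) before Nguyen (1999-11-02).
Drummond and Horvat both have years in holy orders 25 years, so the next rule applies.
Among Drummond and Horvat, by date of consecration or institution (earlier first): Drummond (1997-11-01) before Horvat (1998-01-15).
Full order: Andersen, Mbeki, Nguyen, Novak, Baptiste, Drummond, Horvat.

Andersen, Mbeki, Nguyen, Novak, Baptiste, Drummond, Horvat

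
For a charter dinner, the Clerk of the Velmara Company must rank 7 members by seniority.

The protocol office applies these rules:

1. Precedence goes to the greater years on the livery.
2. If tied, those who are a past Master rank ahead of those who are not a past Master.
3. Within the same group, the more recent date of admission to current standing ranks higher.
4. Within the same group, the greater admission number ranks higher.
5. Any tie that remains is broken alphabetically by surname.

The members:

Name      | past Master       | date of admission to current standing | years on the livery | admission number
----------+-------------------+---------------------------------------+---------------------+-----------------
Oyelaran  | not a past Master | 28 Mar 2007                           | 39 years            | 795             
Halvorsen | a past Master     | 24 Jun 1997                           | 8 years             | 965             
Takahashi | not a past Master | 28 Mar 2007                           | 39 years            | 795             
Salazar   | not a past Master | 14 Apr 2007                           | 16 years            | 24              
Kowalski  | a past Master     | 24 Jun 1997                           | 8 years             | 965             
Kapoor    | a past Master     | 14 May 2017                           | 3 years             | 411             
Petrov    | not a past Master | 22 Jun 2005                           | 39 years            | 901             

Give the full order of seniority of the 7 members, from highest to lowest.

Oyelaran, Takahashi, Petrov, Salazar, Halvorsen, Kowalski, Kapoor

By years on the livery (higher first): Oyelaran, Takahashi and Petrov (each 39 years); then Salazar (16 years); then Halvorsen and Kowalski (both 8 years); then Kapoor (3 years).
Oyelaran, Takahashi and Petrov are each not a past Master, so the next rule applies.
Among Oyelaran, Takahashi and Petrov, by date of admission to current standing (later first): Oyelaran and Takahashi (28 Mar 2007) before Petrov (22 Jun 2005).
Oyelaran and Takahashi both have admission number 795, so the next rule applies.
Among Oyelaran and Takahashi, alphabetically by surname: Oyelaran before Takahashi.
Halvorsen and Kowalski are each a past Master, so the next rule applies.
Halvorsen and Kowalski both have date of admission to current standing 24 Jun 1997, so the next rule applies.
Halvorsen and Kowalski both have admission number 965, so the next rule applies.
Among Halvorsen and Kowalski, alphabetically by surname: Halvorsen before Kowalski.
Full order: Oyelaran, Takahashi, Petrov, Salazar, Halvorsen, Kowalski, Kapoor.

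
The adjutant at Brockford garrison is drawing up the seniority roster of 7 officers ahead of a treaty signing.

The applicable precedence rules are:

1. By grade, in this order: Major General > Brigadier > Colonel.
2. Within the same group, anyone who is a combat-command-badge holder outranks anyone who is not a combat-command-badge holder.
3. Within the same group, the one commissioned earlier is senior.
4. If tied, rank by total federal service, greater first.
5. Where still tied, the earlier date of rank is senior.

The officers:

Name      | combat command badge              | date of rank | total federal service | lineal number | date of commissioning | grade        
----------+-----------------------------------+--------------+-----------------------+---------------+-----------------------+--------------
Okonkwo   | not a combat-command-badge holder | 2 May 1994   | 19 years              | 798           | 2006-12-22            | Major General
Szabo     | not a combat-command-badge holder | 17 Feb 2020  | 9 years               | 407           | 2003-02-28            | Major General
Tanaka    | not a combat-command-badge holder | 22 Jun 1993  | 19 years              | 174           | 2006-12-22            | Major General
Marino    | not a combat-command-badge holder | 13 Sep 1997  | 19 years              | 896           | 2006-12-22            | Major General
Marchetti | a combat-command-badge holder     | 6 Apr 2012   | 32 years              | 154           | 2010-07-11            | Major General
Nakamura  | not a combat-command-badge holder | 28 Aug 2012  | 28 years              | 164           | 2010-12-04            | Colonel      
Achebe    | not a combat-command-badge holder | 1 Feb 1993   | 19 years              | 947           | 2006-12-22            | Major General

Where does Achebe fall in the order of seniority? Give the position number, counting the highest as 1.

3

By grade: Marchetti, Szabo, Achebe, Tanaka, Okonkwo and Marino (Major General); then Nakamura (Colonel).
Among Marchetti, Szabo, Achebe, Tanaka, Okonkwo and Marino, a combat-command-badge holder before not a combat-command-badge holder: Marchetti (a combat-command-badge holder) before Szabo, Achebe, Tanaka, Okonkwo and Marino (not a combat-command-badge holder).
Among Szabo, Achebe, Tanaka, Okonkwo and Marino, by date of commissioning (earlier first): Szabo (2003-02-28) before Achebe, Tanaka, Okonkwo and Marino (2006-12-22).
Achebe, Tanaka, Okonkwo and Marino all have total federal service 19 years, so the next rule applies.
Among Achebe, Tanaka, Okonkwo and Marino, by date of rank (earlier first): Achebe (1 Feb 1993) before Tanaka (22 Jun 1993) before Okonkwo (2 May 1994) before Marino (13 Sep 1997).
Order: Marchetti, Szabo, Achebe, Tanaka, Okonkwo, Marino, Nakamura. So position 3.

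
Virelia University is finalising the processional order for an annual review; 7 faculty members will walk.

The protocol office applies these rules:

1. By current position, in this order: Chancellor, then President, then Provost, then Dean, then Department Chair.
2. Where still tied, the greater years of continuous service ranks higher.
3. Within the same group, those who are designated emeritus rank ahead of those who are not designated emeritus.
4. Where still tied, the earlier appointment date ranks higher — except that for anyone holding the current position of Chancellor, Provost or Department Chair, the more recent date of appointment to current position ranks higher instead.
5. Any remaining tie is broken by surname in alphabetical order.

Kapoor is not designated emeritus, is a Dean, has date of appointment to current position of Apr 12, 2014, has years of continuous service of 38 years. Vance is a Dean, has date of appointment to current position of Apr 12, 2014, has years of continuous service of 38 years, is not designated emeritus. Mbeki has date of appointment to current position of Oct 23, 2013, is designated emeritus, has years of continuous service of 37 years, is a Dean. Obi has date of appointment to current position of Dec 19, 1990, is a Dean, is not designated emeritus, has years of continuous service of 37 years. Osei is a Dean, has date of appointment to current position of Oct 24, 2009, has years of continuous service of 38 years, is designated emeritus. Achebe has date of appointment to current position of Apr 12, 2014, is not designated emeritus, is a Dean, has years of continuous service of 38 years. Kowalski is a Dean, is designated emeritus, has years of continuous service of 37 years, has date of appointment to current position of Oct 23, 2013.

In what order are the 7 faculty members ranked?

By current position: Osei, Achebe, Kapoor, Vance, Kowalski, Mbeki and Obi (Dean).
Among Osei, Achebe, Kapoor, Vance, Kowalski, Mbeki and Obi, by years of continuous service (higher first): Osei, Achebe, Kapoor and Vance (38 years) before Kowalski, Mbeki and Obi (37 years).
Among Osei, Achebe, Kapoor and Vance, designated emeritus before not designated emeritus: Osei (designated emeritus) before Achebe, Kapoor and Vance (not designated emeritus).
Achebe, Kapoor and Vance all have date of appointment to current position Apr 12, 2014, so the next rule applies.
Among Achebe, Kapoor and Vance, alphabetically by surname: Achebe before Kapoor before Vance.
Among Kowalski, Mbeki and Obi, designated emeritus before not designated emeritus: Kowalski and Mbeki (designated emeritus) before Obi (not designated emeritus).
Kowalski and Mbeki both have date of appointment to current position Oct 23, 2013, so the next rule applies.
Among Kowalski and Mbeki, alphabetically by surname: Kowalski before Mbeki.
Full order: Osei, Achebe, Kapoor, Vance, Kowalski, Mbeki, Obi.

Osei, Achebe, Kapoor, Vance, Kowalski, Mbeki, Obi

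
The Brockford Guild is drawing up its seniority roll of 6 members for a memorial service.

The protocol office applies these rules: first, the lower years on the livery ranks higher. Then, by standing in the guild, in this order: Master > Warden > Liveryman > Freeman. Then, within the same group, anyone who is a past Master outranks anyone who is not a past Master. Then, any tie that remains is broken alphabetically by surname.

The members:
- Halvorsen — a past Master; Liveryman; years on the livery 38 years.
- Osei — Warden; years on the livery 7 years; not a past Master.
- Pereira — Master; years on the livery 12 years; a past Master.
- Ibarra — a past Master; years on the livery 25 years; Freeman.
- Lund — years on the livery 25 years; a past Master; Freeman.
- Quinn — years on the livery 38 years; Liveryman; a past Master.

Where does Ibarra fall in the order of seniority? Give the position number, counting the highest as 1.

3

By years on the livery (lower first): Osei (7 years); then Pereira (12 years); then Ibarra and Lund (both 25 years); then Halvorsen and Quinn (both 38 years).
Ibarra and Lund are each Freeman, so the next rule applies.
Ibarra and Lund are each a past Master, so the next rule applies.
Among Ibarra and Lund, alphabetically by surname: Ibarra before Lund.
Halvorsen and Quinn are each Liveryman, so the next rule applies.
Halvorsen and Quinn are each a past Master, so the next rule applies.
Among Halvorsen and Quinn, alphabetically by surname: Halvorsen before Quinn.
Order: Osei, Pereira, Ibarra, Lund, Halvorsen, Quinn. So position 3.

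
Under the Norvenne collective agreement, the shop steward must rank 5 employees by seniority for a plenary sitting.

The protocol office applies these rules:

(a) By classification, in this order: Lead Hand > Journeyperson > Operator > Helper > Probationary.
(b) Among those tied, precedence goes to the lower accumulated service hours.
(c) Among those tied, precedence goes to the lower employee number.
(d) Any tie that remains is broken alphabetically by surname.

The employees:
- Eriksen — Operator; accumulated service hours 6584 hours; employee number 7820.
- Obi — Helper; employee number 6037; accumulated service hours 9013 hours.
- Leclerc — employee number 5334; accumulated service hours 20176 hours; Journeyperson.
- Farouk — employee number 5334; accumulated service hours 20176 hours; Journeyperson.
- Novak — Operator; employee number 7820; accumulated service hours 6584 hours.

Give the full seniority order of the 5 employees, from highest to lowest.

By classification: Farouk and Leclerc (Journeyperson); then Eriksen and Novak (Operator); then Obi (Helper).
Farouk and Leclerc both have accumulated service hours 20176 hours, so the next rule applies.
Farouk and Leclerc both have employee number 5334, so the next rule applies.
Among Farouk and Leclerc, alphabetically by surname: Farouk before Leclerc.
Eriksen and Novak both have accumulated service hours 6584 hours, so the next rule applies.
Eriksen and Novak both have employee number 7820, so the next rule applies.
Among Eriksen and Novak, alphabetically by surname: Eriksen before Novak.
Full order: Farouk, Leclerc, Eriksen, Novak, Obi.

Farouk, Leclerc, Eriksen, Novak, Obi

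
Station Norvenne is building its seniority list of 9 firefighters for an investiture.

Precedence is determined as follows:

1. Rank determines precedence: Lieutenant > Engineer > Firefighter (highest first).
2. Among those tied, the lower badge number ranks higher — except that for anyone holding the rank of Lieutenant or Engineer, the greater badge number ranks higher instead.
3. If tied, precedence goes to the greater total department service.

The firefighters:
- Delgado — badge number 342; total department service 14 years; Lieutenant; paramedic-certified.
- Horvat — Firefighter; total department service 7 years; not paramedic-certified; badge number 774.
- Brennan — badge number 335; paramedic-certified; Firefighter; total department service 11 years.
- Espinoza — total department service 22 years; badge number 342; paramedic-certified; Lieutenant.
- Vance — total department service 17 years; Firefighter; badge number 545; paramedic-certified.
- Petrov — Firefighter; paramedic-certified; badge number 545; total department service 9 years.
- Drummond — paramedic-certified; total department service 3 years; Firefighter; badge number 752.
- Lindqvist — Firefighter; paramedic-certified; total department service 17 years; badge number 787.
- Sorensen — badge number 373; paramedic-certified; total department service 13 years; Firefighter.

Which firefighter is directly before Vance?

Sorensen

By rank: Espinoza and Delgado (Lieutenant); then Brennan, Sorensen, Vance, Petrov, Drummond, Horvat and Lindqvist (Firefighter).
Espinoza and Delgado both have badge number 342, so the next rule applies.
Among Espinoza and Delgado, by total department service (higher first): Espinoza (22 years) before Delgado (14 years).
Among Brennan, Sorensen, Vance, Petrov, Drummond, Horvat and Lindqvist, by badge number (lower first): Brennan (335) before Sorensen (373) before Vance and Petrov (545) before Drummond (752) before Horvat (774) before Lindqvist (787).
Among Vance and Petrov, by total department service (higher first): Vance (17 years) before Petrov (9 years).
Order: Espinoza, Delgado, Brennan, Sorensen, Vance, Petrov, Drummond, Horvat, Lindqvist.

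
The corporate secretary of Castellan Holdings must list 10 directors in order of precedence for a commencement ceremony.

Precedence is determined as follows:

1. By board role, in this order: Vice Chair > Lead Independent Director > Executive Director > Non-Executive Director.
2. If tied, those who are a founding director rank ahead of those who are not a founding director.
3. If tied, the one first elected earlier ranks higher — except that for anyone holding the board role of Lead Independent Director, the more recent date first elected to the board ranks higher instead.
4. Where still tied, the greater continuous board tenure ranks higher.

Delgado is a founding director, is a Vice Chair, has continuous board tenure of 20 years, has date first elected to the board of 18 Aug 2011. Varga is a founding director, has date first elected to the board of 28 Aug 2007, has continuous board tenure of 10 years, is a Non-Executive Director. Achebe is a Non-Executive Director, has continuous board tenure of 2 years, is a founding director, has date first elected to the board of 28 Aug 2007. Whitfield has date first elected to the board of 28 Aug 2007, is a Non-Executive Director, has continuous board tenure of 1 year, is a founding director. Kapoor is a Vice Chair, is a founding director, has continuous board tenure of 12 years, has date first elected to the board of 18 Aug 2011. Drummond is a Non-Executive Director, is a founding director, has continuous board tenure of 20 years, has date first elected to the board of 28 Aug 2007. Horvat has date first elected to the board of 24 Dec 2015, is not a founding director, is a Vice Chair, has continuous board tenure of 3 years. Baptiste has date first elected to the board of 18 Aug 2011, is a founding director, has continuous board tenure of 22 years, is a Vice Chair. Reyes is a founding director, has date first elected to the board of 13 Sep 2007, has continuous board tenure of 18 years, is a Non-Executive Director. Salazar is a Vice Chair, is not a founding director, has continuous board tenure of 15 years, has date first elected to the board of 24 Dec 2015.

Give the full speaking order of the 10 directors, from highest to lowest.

Baptiste, Delgado, Kapoor, Salazar, Horvat, Drummond, Varga, Achebe, Whitfield, Reyes

By board role: Baptiste, Delgado, Kapoor, Salazar and Horvat (Vice Chair); then Drummond, Varga, Achebe, Whitfield and Reyes (Non-Executive Director).
Among Baptiste, Delgado, Kapoor, Salazar and Horvat, a founding director before not a founding director: Baptiste, Delgado and Kapoor (a founding director) before Salazar and Horvat (not a founding director).
Baptiste, Delgado and Kapoor all have date first elected to the board 18 Aug 2011, so the next rule applies.
Among Baptiste, Delgado and Kapoor, by continuous board tenure (higher first): Baptiste (22 years) before Delgado (20 years) before Kapoor (12 years).
Salazar and Horvat both have date first elected to the board 24 Dec 2015, so the next rule applies.
Among Salazar and Horvat, by continuous board tenure (higher first): Salazar (15 years) before Horvat (3 years).
Drummond, Varga, Achebe, Whitfield and Reyes are each a founding director, so the next rule applies.
Among Drummond, Varga, Achebe, Whitfield and Reyes, by date first elected to the board (earlier first): Drummond, Varga, Achebe and Whitfield (28 Aug 2007) before Reyes (13 Sep 2007).
Among Drummond, Varga, Achebe and Whitfield, by continuous board tenure (higher first): Drummond (20 years) before Varga (10 years) before Achebe (2 years) before Whitfield (1 year).
Full order: Baptiste, Delgado, Kapoor, Salazar, Horvat, Drummond, Varga, Achebe, Whitfield, Reyes.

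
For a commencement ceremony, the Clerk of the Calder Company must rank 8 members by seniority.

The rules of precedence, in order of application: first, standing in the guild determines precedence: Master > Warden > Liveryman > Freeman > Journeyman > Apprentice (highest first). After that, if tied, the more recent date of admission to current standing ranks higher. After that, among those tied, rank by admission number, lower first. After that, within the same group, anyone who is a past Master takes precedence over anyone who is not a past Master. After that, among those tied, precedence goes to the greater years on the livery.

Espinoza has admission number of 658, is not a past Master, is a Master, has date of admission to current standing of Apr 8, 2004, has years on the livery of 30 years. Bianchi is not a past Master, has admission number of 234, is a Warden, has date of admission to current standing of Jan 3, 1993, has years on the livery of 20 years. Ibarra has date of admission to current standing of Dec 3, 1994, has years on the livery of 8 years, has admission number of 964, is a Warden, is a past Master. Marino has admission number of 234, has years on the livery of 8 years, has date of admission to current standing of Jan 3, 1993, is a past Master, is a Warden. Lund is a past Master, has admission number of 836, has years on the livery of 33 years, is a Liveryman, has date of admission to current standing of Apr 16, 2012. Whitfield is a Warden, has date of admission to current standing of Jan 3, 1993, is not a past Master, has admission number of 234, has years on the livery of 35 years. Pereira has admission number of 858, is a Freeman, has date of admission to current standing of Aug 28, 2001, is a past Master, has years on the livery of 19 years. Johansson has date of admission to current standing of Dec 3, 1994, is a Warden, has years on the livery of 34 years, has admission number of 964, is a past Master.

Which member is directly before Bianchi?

Whitfield

By standing in the guild: Espinoza (Master); then Johansson, Ibarra, Marino, Whitfield and Bianchi (Warden); then Lund (Liveryman); then Pereira (Freeman).
Among Johansson, Ibarra, Marino, Whitfield and Bianchi, by date of admission to current standing (later first): Johansson and Ibarra (Dec 3, 1994) before Marino, Whitfield and Bianchi (Jan 3, 1993).
Johansson and Ibarra both have admission number 964, so the next rule applies.
Johansson and Ibarra are each a past Master, so the next rule applies.
Among Johansson and Ibarra, by years on the livery (higher first): Johansson (34 years) before Ibarra (8 years).
Marino, Whitfield and Bianchi all have admission number 234, so the next rule applies.
Among Marino, Whitfield and Bianchi, a past Master before not a past Master: Marino (a past Master) before Whitfield and Bianchi (not a past Master).
Among Whitfield and Bianchi, by years on the livery (higher first): Whitfield (35 years) before Bianchi (20 years).
Order: Espinoza, Johansson, Ibarra, Marino, Whitfield, Bianchi, Lund, Pereira.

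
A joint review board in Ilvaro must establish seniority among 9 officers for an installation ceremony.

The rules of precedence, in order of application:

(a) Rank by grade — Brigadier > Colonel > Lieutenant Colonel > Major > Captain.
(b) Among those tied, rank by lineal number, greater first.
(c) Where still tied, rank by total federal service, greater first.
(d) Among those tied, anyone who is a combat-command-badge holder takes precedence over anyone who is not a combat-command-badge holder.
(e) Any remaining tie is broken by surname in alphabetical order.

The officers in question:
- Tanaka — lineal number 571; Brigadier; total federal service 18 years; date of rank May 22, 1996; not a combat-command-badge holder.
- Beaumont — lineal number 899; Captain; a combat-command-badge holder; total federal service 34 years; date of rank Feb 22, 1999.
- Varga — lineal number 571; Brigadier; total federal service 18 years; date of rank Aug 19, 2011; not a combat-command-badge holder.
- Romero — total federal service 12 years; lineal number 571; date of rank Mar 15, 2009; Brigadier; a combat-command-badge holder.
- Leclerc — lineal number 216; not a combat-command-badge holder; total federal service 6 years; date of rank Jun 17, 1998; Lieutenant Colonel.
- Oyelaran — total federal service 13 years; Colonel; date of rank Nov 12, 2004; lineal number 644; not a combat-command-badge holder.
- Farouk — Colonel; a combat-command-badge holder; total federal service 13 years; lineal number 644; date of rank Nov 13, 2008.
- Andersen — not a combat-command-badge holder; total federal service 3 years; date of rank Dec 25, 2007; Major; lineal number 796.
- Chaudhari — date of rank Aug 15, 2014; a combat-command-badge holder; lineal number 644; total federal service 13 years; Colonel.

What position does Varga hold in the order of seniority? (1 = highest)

By grade: Tanaka, Varga and Romero (Brigadier); then Chaudhari, Farouk and Oyelaran (Colonel); then Leclerc (Lieutenant Colonel); then Andersen (Major); then Beaumont (Captain).
Tanaka, Varga and Romero all have lineal number 571, so the next rule applies.
Among Tanaka, Varga and Romero, by total federal service (higher first): Tanaka and Varga (18 years) before Romero (12 years).
Tanaka and Varga are each not a combat-command-badge holder, so the next rule applies.
Among Tanaka and Varga, alphabetically by surname: Tanaka before Varga.
Chaudhari, Farouk and Oyelaran all have lineal number 644, so the next rule applies.
Chaudhari, Farouk and Oyelaran all have total federal service 13 years, so the next rule applies.
Among Chaudhari, Farouk and Oyelaran, a combat-command-badge holder before not a combat-command-badge holder: Chaudhari and Farouk (a combat-command-badge holder) before Oyelaran (not a combat-command-badge holder).
Among Chaudhari and Farouk, alphabetically by surname: Chaudhari before Farouk.
Order: Tanaka, Varga, Romero, Chaudhari, Farouk, Oyelaran, Leclerc, Andersen, Beaumont. So position 2.

2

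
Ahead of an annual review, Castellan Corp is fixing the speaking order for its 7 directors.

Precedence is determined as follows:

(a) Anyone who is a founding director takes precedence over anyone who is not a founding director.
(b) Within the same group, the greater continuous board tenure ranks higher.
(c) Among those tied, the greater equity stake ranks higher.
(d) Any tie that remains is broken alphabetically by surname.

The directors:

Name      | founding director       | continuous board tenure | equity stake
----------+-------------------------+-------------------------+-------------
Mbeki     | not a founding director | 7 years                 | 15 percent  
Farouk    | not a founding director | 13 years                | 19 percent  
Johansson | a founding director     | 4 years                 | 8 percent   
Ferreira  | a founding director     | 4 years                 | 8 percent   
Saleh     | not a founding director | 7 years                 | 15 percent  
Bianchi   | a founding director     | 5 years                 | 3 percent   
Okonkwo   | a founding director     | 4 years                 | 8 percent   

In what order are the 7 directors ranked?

By the first rule: Bianchi, Ferreira, Johansson and Okonkwo (each a founding director); then Farouk, Mbeki and Saleh (each not a founding director).
Among Bianchi, Ferreira, Johansson and Okonkwo, by continuous board tenure (higher first): Bianchi (5 years) before Ferreira, Johansson and Okonkwo (4 years).
Ferreira, Johansson and Okonkwo all have equity stake 8 percent, so the next rule applies.
Among Ferreira, Johansson and Okonkwo, alphabetically by surname: Ferreira before Johansson before Okonkwo.
Among Farouk, Mbeki and Saleh, by continuous board tenure (higher first): Farouk (13 years) before Mbeki and Saleh (7 years).
Mbeki and Saleh both have equity stake 15 percent, so the next rule applies.
Among Mbeki and Saleh, alphabetically by surname: Mbeki before Saleh.
Full order: Bianchi, Ferreira, Johansson, Okonkwo, Farouk, Mbeki, Saleh.

Bianchi, Ferreira, Johansson, Okonkwo, Farouk, Mbeki, Saleh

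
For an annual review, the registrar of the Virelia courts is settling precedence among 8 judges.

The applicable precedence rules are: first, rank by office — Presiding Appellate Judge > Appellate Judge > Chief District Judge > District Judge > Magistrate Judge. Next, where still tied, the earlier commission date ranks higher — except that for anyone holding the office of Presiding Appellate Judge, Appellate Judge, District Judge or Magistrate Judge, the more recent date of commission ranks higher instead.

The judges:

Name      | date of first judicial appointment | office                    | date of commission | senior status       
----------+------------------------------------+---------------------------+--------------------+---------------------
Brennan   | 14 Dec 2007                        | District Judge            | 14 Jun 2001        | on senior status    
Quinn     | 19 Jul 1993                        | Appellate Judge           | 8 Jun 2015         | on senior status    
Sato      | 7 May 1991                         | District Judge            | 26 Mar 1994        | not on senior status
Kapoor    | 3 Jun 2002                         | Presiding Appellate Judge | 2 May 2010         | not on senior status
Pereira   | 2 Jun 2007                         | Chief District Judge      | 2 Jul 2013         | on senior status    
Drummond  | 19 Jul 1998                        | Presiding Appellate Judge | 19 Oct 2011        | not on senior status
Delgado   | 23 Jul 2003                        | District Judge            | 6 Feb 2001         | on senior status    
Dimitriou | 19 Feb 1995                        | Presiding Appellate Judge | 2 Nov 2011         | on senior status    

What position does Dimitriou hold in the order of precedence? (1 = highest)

By office: Dimitriou, Drummond and Kapoor (Presiding Appellate Judge); then Quinn (Appellate Judge); then Pereira (Chief District Judge); then Brennan, Delgado and Sato (District Judge).
Among Dimitriou, Drummond and Kapoor, by date of commission (later first) (reversed rule for this group): Dimitriou (2 Nov 2011) before Drummond (19 Oct 2011) before Kapoor (2 May 2010).
Among Brennan, Delgado and Sato, by date of commission (later first) (reversed rule for this group): Brennan (14 Jun 2001) before Delgado (6 Feb 2001) before Sato (26 Mar 1994).
Order: Dimitriou, Drummond, Kapoor, Quinn, Pereira, Brennan, Delgado, Sato. So position 1.

1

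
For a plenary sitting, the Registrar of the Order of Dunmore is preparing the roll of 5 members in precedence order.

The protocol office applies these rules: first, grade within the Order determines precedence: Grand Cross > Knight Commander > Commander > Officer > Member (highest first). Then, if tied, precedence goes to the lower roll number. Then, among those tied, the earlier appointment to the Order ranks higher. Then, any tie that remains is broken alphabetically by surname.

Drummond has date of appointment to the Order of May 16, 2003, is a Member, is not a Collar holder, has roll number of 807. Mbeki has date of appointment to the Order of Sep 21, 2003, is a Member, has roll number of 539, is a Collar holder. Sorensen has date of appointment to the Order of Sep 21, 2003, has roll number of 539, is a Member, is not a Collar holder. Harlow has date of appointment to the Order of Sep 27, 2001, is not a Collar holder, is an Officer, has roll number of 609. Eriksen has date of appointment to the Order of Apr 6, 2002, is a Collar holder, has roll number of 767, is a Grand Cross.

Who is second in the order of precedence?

Harlow

By grade within the Order: Eriksen (Grand Cross); then Harlow (Officer); then Mbeki, Sorensen and Drummond (Member).
Among Mbeki, Sorensen and Drummond, by roll number (lower first): Mbeki and Sorensen (539) before Drummond (807).
Mbeki and Sorensen both have date of appointment to the Order Sep 21, 2003, so the next rule applies.
Among Mbeki and Sorensen, alphabetically by surname: Mbeki before Sorensen.
Order: Eriksen, Harlow, Mbeki, Sorensen, Drummond.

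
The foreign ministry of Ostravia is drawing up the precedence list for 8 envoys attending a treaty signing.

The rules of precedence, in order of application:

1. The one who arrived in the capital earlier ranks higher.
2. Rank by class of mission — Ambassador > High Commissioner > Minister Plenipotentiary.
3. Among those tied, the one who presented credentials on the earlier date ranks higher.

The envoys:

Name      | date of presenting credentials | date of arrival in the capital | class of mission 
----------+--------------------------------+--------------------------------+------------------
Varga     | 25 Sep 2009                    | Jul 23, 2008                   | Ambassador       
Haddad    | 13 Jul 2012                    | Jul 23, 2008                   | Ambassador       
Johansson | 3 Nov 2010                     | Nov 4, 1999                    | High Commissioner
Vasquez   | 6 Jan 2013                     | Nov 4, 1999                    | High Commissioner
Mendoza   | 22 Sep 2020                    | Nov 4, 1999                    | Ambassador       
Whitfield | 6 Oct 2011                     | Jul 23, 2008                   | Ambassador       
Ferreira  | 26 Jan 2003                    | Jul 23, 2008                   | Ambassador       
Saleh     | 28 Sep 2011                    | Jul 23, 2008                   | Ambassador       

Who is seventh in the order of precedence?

By date of arrival in the capital (earlier first): Mendoza, Johansson and Vasquez (each Nov 4, 1999); then Ferreira, Varga, Saleh, Whitfield and Haddad (each Jul 23, 2008).
Among Mendoza, Johansson and Vasquez, by class of mission: Mendoza (Ambassador) before Johansson and Vasquez (High Commissioner).
Among Johansson and Vasquez, by date of presenting credentials (earlier first): Johansson (3 Nov 2010) before Vasquez (6 Jan 2013).
Ferreira, Varga, Saleh, Whitfield and Haddad are each Ambassador, so the next rule applies.
Among Ferreira, Varga, Saleh, Whitfield and Haddad, by date of presenting credentials (earlier first): Ferreira (26 Jan 2003) before Varga (25 Sep 2009) before Saleh (28 Sep 2011) before Whitfield (6 Oct 2011) before Haddad (13 Jul 2012).
Order: Mendoza, Johansson, Vasquez, Ferreira, Varga, Saleh, Whitfield, Haddad.

Whitfield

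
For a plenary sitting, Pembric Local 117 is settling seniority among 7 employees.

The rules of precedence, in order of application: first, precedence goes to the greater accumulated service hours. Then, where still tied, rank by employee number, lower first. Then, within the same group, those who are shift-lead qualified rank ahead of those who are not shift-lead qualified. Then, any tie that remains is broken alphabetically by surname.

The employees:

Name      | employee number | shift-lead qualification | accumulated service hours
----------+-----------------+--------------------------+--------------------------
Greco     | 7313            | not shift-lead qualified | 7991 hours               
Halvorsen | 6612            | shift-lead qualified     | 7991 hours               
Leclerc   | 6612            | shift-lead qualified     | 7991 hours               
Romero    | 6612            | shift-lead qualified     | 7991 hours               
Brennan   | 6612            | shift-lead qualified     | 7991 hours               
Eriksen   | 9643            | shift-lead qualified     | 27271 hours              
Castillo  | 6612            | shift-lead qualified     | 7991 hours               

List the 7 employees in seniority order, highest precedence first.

Eriksen, Brennan, Castillo, Halvorsen, Leclerc, Romero, Greco

By accumulated service hours (higher first): Eriksen (27271 hours); then Brennan, Castillo, Halvorsen, Leclerc, Romero and Greco (each 7991 hours).
Among Brennan, Castillo, Halvorsen, Leclerc, Romero and Greco, by employee number (lower first): Brennan, Castillo, Halvorsen, Leclerc and Romero (6612) before Greco (7313).
Brennan, Castillo, Halvorsen, Leclerc and Romero are each shift-lead qualified, so the next rule applies.
Among Brennan, Castillo, Halvorsen, Leclerc and Romero, alphabetically by surname: Brennan before Castillo before Halvorsen before Leclerc before Romero.
Full order: Eriksen, Brennan, Castillo, Halvorsen, Leclerc, Romero, Greco.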